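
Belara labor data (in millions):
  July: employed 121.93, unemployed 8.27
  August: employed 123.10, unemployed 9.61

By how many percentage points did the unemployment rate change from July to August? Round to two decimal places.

July: labor force = 121.93 + 8.27 = 130.20; u = 8.27/130.20 = 6.35%.
August: labor force = 123.10 + 9.61 = 132.71; u = 9.61/132.71 = 7.24%.
Change = 7.24% − 6.35% = +0.89 pp.

The unemployment rate changed by +0.89 percentage points.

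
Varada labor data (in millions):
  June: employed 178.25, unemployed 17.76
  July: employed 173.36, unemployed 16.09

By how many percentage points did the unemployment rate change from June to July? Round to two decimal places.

June: labor force = 178.25 + 17.76 = 196.01; u = 17.76/196.01 = 9.06%.
July: labor force = 173.36 + 16.09 = 189.45; u = 16.09/189.45 = 8.49%.
Change = 8.49% − 9.06% = −0.57 pp.

The unemployment rate changed by −0.57 percentage points.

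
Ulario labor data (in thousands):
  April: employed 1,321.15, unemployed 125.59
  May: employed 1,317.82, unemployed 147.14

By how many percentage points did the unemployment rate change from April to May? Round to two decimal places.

April: labor force = 1,321.15 + 125.59 = 1,446.74; u = 125.59/1,446.74 = 8.68%.
May: labor force = 1,317.82 + 147.14 = 1,464.96; u = 147.14/1,464.96 = 10.04%.
Change = 10.04% − 8.68% = +1.36 pp.

The unemployment rate changed by +1.36 percentage points.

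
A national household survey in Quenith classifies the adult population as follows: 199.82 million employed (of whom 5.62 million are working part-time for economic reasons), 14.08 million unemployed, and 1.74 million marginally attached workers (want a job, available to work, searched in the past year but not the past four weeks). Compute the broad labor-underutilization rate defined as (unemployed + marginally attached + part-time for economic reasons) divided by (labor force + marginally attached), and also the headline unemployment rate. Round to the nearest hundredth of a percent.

Labor force = 199.82 + 14.08 = 213.90 million.
Numerator = 14.08 + 1.74 + 5.62 = 21.44 million.
Denominator = 213.90 + 1.74 = 215.64 million.
Broad rate = 21.44 / 215.64 = 9.94%.
Headline unemployment rate = 14.08 / 213.90 = 6.58%.

Broad underutilization rate ≈ 9.94%; headline unemployment rate ≈ 6.58%.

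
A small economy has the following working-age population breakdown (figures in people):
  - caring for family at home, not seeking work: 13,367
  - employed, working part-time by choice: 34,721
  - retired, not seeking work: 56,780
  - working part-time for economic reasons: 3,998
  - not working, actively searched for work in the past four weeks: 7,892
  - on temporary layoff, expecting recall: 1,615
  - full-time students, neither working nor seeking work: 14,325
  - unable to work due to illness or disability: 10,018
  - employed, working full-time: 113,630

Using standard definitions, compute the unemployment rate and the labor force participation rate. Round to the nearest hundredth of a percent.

Employed = 34,721 + 3,998 + 113,630 = 152,349 (anyone who worked, including part-time for economic reasons, counts as employed).
Unemployed = 7,892 + 1,615 = 9,507 (jobless and actively searching, or on temporary layoff).
Labor force = 152,349 + 9,507 = 161,856.
Not in labor force = 13,367 + 56,780 + 14,325 + 10,018 = 94,490 (those not working and not actively searching are outside the labor force).
Civilian working-age population = 161,856 + 94,490 = 256,346.
Unemployment rate = 9,507 / 161,856 = 5.87%.
Labor force participation rate = 161,856 / 256,346 = 63.14%.

Unemployment rate ≈ 5.87%; labor force participation rate ≈ 63.14%.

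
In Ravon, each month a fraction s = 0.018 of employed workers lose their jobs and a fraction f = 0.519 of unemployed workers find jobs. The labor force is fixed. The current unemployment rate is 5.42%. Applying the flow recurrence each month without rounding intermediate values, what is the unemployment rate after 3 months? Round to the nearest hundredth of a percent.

Unemployment rate after three months ≈ 3.56%.

With a fixed labor force, u_{t+1} = u_t + s·(1−u_t) − f·u_t = u_t·(1−s−f) + s.
Here 1−s−f = 0.463 and s = 0.018.
u_1 = 0.054200 × 0.463 + 0.018 = 0.043095.
u_2 = 0.043095 × 0.463 + 0.018 = 0.037953.
u_3 = 0.037953 × 0.463 + 0.018 = 0.035572.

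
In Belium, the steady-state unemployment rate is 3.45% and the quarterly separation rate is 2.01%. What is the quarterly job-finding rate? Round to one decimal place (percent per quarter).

From u* = s/(s+f): f = s·(1−u)/u.
f = 2.01 × (1 − 0.0345) / 0.0345 = 1.9407 / 0.0345 ≈ 56.3% per quarter.

Job-finding rate ≈ 56.3% per quarter.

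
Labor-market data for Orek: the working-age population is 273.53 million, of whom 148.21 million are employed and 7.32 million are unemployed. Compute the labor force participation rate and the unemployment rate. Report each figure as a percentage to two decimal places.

Labor force participation rate ≈ 56.86%; unemployment rate ≈ 4.71%.

Labor force = employed + unemployed = 148.21 + 7.32 = 155.53 million.
Unemployment rate = 7.32 / 155.53 = 4.71%.
Labor force participation rate = 155.53 / 273.53 = 56.86%.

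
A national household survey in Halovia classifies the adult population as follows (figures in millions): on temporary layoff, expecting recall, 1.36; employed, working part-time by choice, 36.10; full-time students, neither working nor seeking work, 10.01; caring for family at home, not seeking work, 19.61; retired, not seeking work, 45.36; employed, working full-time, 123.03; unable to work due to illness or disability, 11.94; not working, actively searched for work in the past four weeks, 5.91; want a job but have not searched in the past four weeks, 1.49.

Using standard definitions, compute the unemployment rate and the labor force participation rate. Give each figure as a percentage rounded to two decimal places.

Unemployment rate ≈ 4.37%; labor force participation rate ≈ 65.30%.

Employed = 36.10 + 123.03 = 159.13 million.
Unemployed = 1.36 + 5.91 = 7.27 million (jobless and actively searching, or on temporary layoff).
Labor force = 159.13 + 7.27 = 166.40 million.
Not in labor force = 10.01 + 19.61 + 45.36 + 11.94 + 1.49 = 88.41 million (those not working and not actively searching are outside the labor force — including those who want a job but have given up searching).
Civilian working-age population = 166.40 + 88.41 = 254.81 million.
Unemployment rate = 7.27 / 166.40 = 4.37%.
Labor force participation rate = 166.40 / 254.81 = 65.30%.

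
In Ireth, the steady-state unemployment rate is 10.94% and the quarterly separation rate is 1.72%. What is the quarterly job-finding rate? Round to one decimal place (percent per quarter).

Job-finding rate ≈ 14.0% per quarter.

From u* = s/(s+f): f = s·(1−u)/u.
f = 1.72 × (1 − 0.1094) / 0.1094 = 1.5318 / 0.1094 ≈ 14.0% per quarter.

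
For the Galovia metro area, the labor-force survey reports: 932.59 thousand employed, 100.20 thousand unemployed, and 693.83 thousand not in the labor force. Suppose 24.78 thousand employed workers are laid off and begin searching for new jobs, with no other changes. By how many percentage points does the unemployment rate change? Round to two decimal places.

The unemployment rate changes by +2.40 percentage points.

Initially, labor force = 932.59 + 100.20 = 1,032.79 thousand, so u = 100.20/1,032.79 = 9.70%.
After the change, employed falls and unemployed rises by 24.78; labor force unchanged → E = 907.81, U = 124.98, labor force = 1,032.79 thousand.
New unemployment rate = 124.98 / 1,032.79 = 12.10%.
Change = 12.10% − 9.70% = +2.40 percentage points.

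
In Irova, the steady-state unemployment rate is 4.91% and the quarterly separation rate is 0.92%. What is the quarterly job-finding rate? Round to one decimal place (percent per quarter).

Job-finding rate ≈ 17.8% per quarter.

From u* = s/(s+f): f = s·(1−u)/u.
f = 0.92 × (1 − 0.0491) / 0.0491 = 0.8748 / 0.0491 ≈ 17.8% per quarter.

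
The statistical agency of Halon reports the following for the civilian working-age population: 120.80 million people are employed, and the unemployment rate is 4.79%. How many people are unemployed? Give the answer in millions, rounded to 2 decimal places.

About 6.08 million are unemployed.

Let U be the number unemployed. The labor force is E + U, and U/(E+U) = 0.0479.
So U = 0.0479 × 120.80 / (1 − 0.0479) = 5.7863 / 0.9521 ≈ 6.08 million.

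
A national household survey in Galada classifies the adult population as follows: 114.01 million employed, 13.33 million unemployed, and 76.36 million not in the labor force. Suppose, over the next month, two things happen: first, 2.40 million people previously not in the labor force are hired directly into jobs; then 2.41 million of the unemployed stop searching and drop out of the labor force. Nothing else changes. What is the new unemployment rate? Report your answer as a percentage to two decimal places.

New unemployment rate ≈ 8.58%.

Initially, labor force = 114.01 + 13.33 = 127.34 million, so u = 13.33/127.34 = 10.47%.
After the first change, employed and labor force both rise by 2.40; unemployed unchanged → E = 116.41, U = 13.33, labor force = 129.74 million.
After the second change, unemployed and labor force both fall by 2.41 → E = 116.41, U = 10.92, labor force = 127.33 million.
New unemployment rate = 10.92 / 127.33 = 8.58%.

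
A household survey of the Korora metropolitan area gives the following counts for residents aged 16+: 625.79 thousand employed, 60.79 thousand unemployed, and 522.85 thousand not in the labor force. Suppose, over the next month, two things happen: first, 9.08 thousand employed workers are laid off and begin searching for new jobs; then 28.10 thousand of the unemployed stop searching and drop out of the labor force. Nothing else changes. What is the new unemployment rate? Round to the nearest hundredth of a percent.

Initially, labor force = 625.79 + 60.79 = 686.58 thousand, so u = 60.79/686.58 = 8.85%.
After the first change, employed falls and unemployed rises by 9.08; labor force unchanged → E = 616.71, U = 69.87, labor force = 686.58 thousand.
After the second change, unemployed and labor force both fall by 28.10 → E = 616.71, U = 41.77, labor force = 658.48 thousand.
New unemployment rate = 41.77 / 658.48 = 6.34%.

New unemployment rate ≈ 6.34%.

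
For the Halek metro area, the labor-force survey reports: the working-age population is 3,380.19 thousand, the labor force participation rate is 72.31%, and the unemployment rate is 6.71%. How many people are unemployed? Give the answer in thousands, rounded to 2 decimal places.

About 164.01 thousand are unemployed.

Labor force = 0.7231 × 3,380.19 = 2,444.22 thousand.
Unemployed = 0.0671 × 2,444.22 ≈ 164.01 thousand.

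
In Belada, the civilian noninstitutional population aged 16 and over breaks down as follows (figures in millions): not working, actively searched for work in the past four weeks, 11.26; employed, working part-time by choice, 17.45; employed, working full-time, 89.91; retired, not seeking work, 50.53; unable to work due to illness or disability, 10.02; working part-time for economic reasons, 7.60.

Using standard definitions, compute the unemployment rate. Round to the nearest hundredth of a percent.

Unemployment rate ≈ 8.92%.

Employed = 17.45 + 89.91 + 7.60 = 114.96 million (anyone who worked, including part-time for economic reasons, counts as employed).
Unemployed = 11.26 million.
Labor force = 114.96 + 11.26 = 126.22 million.
Unemployment rate = 11.26 / 126.22 = 8.92%.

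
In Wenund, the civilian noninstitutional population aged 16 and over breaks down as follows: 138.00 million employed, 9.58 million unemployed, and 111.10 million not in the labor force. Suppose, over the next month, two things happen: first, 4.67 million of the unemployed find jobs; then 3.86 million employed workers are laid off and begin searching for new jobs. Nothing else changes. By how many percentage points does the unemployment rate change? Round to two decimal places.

The unemployment rate changes by −0.55 percentage points.

Initially, labor force = 138.00 + 9.58 = 147.58 million, so u = 9.58/147.58 = 6.49%.
After the first change, unemployed falls and employed rises by 4.67; labor force unchanged → E = 142.67, U = 4.91, labor force = 147.58 million.
After the second change, employed falls and unemployed rises by 3.86; labor force unchanged → E = 138.81, U = 8.77, labor force = 147.58 million.
New unemployment rate = 8.77 / 147.58 = 5.94%.
Change = 5.94% − 6.49% = −0.55 percentage points.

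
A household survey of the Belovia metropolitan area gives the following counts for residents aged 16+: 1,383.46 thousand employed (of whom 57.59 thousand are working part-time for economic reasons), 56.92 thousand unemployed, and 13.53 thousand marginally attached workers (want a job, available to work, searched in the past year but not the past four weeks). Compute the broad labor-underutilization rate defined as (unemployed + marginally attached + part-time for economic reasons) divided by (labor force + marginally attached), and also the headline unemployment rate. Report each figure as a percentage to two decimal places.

Broad underutilization rate ≈ 8.81%; headline unemployment rate ≈ 3.95%.

Labor force = 1,383.46 + 56.92 = 1,440.38 thousand.
Numerator = 56.92 + 13.53 + 57.59 = 128.04 thousand.
Denominator = 1,440.38 + 13.53 = 1,453.91 thousand.
Broad rate = 128.04 / 1,453.91 = 8.81%.
Headline unemployment rate = 56.92 / 1,440.38 = 3.95%.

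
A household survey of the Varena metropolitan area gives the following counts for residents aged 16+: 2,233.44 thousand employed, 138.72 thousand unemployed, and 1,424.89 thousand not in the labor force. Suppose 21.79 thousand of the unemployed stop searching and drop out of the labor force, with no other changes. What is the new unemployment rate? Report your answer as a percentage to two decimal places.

Initially, labor force = 2,233.44 + 138.72 = 2,372.16 thousand, so u = 138.72/2,372.16 = 5.85%.
After the change, unemployed and labor force both fall by 21.79 → E = 2,233.44, U = 116.93, labor force = 2,350.37 thousand.
New unemployment rate = 116.93 / 2,350.37 = 4.97%.

New unemployment rate ≈ 4.97%.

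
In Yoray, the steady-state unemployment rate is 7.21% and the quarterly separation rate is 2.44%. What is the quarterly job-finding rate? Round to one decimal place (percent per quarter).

From u* = s/(s+f): f = s·(1−u)/u.
f = 2.44 × (1 − 0.0721) / 0.0721 = 2.2641 / 0.0721 ≈ 31.4% per quarter.

Job-finding rate ≈ 31.4% per quarter.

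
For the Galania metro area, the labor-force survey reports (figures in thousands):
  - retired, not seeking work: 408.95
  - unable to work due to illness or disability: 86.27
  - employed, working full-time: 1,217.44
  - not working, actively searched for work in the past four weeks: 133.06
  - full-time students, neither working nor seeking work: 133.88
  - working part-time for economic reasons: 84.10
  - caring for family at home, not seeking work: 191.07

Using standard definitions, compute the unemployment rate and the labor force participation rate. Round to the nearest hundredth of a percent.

Employed = 1,217.44 + 84.10 = 1,301.54 thousand (anyone who worked, including part-time for economic reasons, counts as employed).
Unemployed = 133.06 thousand.
Labor force = 1,301.54 + 133.06 = 1,434.60 thousand.
Not in labor force = 408.95 + 86.27 + 133.88 + 191.07 = 820.17 thousand (those not working and not actively searching are outside the labor force).
Civilian working-age population = 1,434.60 + 820.17 = 2,254.77 thousand.
Unemployment rate = 133.06 / 1,434.60 = 9.28%.
Labor force participation rate = 1,434.60 / 2,254.77 = 63.63%.

Unemployment rate ≈ 9.28%; labor force participation rate ≈ 63.63%.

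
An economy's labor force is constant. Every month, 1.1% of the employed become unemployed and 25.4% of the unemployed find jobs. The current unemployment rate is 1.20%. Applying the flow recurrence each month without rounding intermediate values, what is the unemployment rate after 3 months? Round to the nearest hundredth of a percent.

Unemployment rate after three months ≈ 2.98%.

With a fixed labor force, u_{t+1} = u_t + s·(1−u_t) − f·u_t = u_t·(1−s−f) + s.
Here 1−s−f = 0.735 and s = 0.011.
u_1 = 0.012000 × 0.735 + 0.011 = 0.019820.
u_2 = 0.019820 × 0.735 + 0.011 = 0.025568.
u_3 = 0.025568 × 0.735 + 0.011 = 0.029792.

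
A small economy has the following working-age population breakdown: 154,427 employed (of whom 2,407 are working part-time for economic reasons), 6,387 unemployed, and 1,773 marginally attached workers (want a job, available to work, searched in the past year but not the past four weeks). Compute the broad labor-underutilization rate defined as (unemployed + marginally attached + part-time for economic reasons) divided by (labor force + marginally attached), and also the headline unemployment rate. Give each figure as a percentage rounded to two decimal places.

Broad underutilization rate ≈ 6.50%; headline unemployment rate ≈ 3.97%.

Labor force = 154,427 + 6,387 = 160,814.
Numerator = 6,387 + 1,773 + 2,407 = 10,567.
Denominator = 160,814 + 1,773 = 162,587.
Broad rate = 10,567 / 162,587 = 6.50%.
Headline unemployment rate = 6,387 / 160,814 = 3.97%.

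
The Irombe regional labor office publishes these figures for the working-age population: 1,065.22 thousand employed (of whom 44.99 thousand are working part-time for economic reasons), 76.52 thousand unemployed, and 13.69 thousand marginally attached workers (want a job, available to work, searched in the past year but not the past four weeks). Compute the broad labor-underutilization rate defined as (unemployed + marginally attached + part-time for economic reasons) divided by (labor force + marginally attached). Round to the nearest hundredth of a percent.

Broad underutilization rate ≈ 11.70%.

Labor force = 1,065.22 + 76.52 = 1,141.74 thousand.
Numerator = 76.52 + 13.69 + 44.99 = 135.20 thousand.
Denominator = 1,141.74 + 13.69 = 1,155.43 thousand.
Broad rate = 135.20 / 1,155.43 = 11.70%.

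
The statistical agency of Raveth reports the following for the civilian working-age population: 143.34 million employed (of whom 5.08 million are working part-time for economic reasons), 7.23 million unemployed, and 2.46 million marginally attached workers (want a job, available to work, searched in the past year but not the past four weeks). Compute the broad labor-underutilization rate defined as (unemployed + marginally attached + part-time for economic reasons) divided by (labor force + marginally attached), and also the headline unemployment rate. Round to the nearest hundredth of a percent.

Labor force = 143.34 + 7.23 = 150.57 million.
Numerator = 7.23 + 2.46 + 5.08 = 14.77 million.
Denominator = 150.57 + 2.46 = 153.03 million.
Broad rate = 14.77 / 153.03 = 9.65%.
Headline unemployment rate = 7.23 / 150.57 = 4.80%.

Broad underutilization rate ≈ 9.65%; headline unemployment rate ≈ 4.80%.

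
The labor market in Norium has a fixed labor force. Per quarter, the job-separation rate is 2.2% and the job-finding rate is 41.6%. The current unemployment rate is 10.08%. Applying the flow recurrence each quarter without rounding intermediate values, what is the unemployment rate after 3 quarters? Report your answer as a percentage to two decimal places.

With a fixed labor force, u_{t+1} = u_t + s·(1−u_t) − f·u_t = u_t·(1−s−f) + s.
Here 1−s−f = 0.562 and s = 0.022.
u_1 = 0.100800 × 0.562 + 0.022 = 0.078650.
u_2 = 0.078650 × 0.562 + 0.022 = 0.066201.
u_3 = 0.066201 × 0.562 + 0.022 = 0.059205.

Unemployment rate after three quarters ≈ 5.92%.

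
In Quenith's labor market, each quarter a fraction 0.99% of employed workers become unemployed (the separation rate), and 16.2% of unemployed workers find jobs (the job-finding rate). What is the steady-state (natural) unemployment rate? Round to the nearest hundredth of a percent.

At steady state the flows balance: s·E = f·U, so U/(E+U) = s/(s+f).
u* = 0.99 / (0.99 + 16.2) = 0.99 / 17.19 = 5.76%.

Steady-state unemployment rate ≈ 5.76%.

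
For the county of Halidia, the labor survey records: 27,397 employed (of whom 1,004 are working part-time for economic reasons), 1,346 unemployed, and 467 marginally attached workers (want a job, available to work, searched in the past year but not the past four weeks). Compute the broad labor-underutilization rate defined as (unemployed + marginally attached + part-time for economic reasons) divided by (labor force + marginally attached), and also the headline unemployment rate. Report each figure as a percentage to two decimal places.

Broad underutilization rate ≈ 9.64%; headline unemployment rate ≈ 4.68%.

Labor force = 27,397 + 1,346 = 28,743.
Numerator = 1,346 + 467 + 1,004 = 2,817.
Denominator = 28,743 + 467 = 29,210.
Broad rate = 2,817 / 29,210 = 9.64%.
Headline unemployment rate = 1,346 / 28,743 = 4.68%.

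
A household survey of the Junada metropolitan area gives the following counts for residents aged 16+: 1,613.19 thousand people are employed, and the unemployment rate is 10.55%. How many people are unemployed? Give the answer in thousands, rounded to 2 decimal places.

Let U be the number unemployed. The labor force is E + U, and U/(E+U) = 0.1055.
So U = 0.1055 × 1,613.19 / (1 − 0.1055) = 170.1915 / 0.8945 ≈ 190.26 thousand.

About 190.26 thousand are unemployed.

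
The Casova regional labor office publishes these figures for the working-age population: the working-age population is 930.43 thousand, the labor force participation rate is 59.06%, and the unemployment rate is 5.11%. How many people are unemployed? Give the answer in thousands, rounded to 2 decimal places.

About 28.08 thousand are unemployed.

Labor force = 0.5906 × 930.43 = 549.51 thousand.
Unemployed = 0.0511 × 549.51 ≈ 28.08 thousand.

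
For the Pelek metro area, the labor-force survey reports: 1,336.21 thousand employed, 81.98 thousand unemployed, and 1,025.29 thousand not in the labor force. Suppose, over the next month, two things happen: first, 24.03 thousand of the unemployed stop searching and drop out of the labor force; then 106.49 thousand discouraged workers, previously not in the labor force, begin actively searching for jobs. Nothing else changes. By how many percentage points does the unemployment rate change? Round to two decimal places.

Initially, labor force = 1,336.21 + 81.98 = 1,418.19 thousand, so u = 81.98/1,418.19 = 5.78%.
After the first change, unemployed and labor force both fall by 24.03 → E = 1,336.21, U = 57.95, labor force = 1,394.16 thousand.
After the second change, unemployed and labor force both rise by 106.49 → E = 1,336.21, U = 164.44, labor force = 1,500.65 thousand.
New unemployment rate = 164.44 / 1,500.65 = 10.96%.
Change = 10.96% − 5.78% = +5.18 percentage points.

The unemployment rate changes by +5.18 percentage points.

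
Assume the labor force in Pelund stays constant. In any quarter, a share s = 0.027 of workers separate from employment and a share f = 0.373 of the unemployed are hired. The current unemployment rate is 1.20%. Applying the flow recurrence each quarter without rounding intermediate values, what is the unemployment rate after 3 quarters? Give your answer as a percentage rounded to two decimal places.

With a fixed labor force, u_{t+1} = u_t + s·(1−u_t) − f·u_t = u_t·(1−s−f) + s.
Here 1−s−f = 0.600 and s = 0.027.
u_1 = 0.012000 × 0.600 + 0.027 = 0.034200.
u_2 = 0.034200 × 0.600 + 0.027 = 0.047520.
u_3 = 0.047520 × 0.600 + 0.027 = 0.055512.

Unemployment rate after three quarters ≈ 5.55%.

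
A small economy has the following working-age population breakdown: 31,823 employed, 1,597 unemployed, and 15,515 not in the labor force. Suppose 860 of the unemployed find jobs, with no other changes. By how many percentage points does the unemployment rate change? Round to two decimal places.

The unemployment rate changes by −2.57 percentage points.

Initially, labor force = 31,823 + 1,597 = 33,420, so u = 1,597/33,420 = 4.78%.
After the change, unemployed falls and employed rises by 860; labor force unchanged → E = 32,683, U = 737, labor force = 33,420.
New unemployment rate = 737 / 33,420 = 2.21%.
Change = 2.21% − 4.78% = −2.57 percentage points.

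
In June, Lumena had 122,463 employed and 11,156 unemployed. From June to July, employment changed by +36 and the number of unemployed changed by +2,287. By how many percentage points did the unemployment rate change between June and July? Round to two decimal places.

The unemployment rate changed by +1.54 percentage points.

June: labor force = 122,463 + 11,156 = 133,619; u = 11,156/133,619 = 8.35%.
July: labor force = 122,499 + 13,443 = 135,942; u = 13,443/135,942 = 9.89%.
Change = 9.89% − 8.35% = +1.54 pp.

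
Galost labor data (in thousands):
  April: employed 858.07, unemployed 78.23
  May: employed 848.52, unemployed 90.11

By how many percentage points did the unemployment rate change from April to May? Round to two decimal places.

The unemployment rate changed by +1.24 percentage points.

April: labor force = 858.07 + 78.23 = 936.30; u = 78.23/936.30 = 8.36%.
May: labor force = 848.52 + 90.11 = 938.63; u = 90.11/938.63 = 9.60%.
Change = 9.60% − 8.36% = +1.24 pp.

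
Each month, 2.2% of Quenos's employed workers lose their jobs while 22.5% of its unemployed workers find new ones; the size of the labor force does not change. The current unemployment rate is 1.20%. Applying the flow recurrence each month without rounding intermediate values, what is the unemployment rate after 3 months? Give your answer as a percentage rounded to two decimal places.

Unemployment rate after three months ≈ 5.62%.

With a fixed labor force, u_{t+1} = u_t + s·(1−u_t) − f·u_t = u_t·(1−s−f) + s.
Here 1−s−f = 0.753 and s = 0.022.
u_1 = 0.012000 × 0.753 + 0.022 = 0.031036.
u_2 = 0.031036 × 0.753 + 0.022 = 0.045370.
u_3 = 0.045370 × 0.753 + 0.022 = 0.056164.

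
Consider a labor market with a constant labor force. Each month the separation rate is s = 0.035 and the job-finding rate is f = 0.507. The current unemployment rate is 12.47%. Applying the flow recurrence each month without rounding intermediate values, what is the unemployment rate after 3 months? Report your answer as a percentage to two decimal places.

With a fixed labor force, u_{t+1} = u_t + s·(1−u_t) − f·u_t = u_t·(1−s−f) + s.
Here 1−s−f = 0.458 and s = 0.035.
u_1 = 0.124700 × 0.458 + 0.035 = 0.092113.
u_2 = 0.092113 × 0.458 + 0.035 = 0.077188.
u_3 = 0.077188 × 0.458 + 0.035 = 0.070352.

Unemployment rate after three months ≈ 7.04%.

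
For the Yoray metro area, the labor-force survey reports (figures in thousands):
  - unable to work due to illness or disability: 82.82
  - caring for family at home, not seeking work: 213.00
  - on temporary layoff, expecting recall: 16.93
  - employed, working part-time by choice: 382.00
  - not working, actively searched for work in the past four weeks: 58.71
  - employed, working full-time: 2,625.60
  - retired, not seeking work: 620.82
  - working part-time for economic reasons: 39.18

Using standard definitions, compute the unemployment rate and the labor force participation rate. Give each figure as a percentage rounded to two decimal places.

Unemployment rate ≈ 2.42%; labor force participation rate ≈ 77.31%.

Employed = 382.00 + 2,625.60 + 39.18 = 3,046.78 thousand (anyone who worked, including part-time for economic reasons, counts as employed).
Unemployed = 16.93 + 58.71 = 75.64 thousand (jobless and actively searching, or on temporary layoff).
Labor force = 3,046.78 + 75.64 = 3,122.42 thousand.
Not in labor force = 82.82 + 213.00 + 620.82 = 916.64 thousand (those not working and not actively searching are outside the labor force).
Civilian working-age population = 3,122.42 + 916.64 = 4,039.06 thousand.
Unemployment rate = 75.64 / 3,122.42 = 2.42%.
Labor force participation rate = 3,122.42 / 4,039.06 = 77.31%.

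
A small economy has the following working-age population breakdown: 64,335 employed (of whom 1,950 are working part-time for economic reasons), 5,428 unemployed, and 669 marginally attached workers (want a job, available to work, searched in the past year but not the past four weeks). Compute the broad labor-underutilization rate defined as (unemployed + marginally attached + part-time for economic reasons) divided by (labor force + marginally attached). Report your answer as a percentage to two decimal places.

Broad underutilization rate ≈ 11.43%.

Labor force = 64,335 + 5,428 = 69,763.
Numerator = 5,428 + 669 + 1,950 = 8,047.
Denominator = 69,763 + 669 = 70,432.
Broad rate = 8,047 / 70,432 = 11.43%.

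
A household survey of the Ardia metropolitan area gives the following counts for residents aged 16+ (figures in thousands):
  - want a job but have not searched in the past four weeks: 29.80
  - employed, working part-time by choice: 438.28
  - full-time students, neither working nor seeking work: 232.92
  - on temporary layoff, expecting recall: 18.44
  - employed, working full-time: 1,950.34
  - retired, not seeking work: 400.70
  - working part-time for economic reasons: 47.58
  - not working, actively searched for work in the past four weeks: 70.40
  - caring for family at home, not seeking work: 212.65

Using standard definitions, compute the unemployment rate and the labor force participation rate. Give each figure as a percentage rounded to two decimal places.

Unemployment rate ≈ 3.52%; labor force participation rate ≈ 74.24%.

Employed = 438.28 + 1,950.34 + 47.58 = 2,436.20 thousand (anyone who worked, including part-time for economic reasons, counts as employed).
Unemployed = 18.44 + 70.40 = 88.84 thousand (jobless and actively searching, or on temporary layoff).
Labor force = 2,436.20 + 88.84 = 2,525.04 thousand.
Not in labor force = 29.80 + 232.92 + 400.70 + 212.65 = 876.07 thousand (those not working and not actively searching are outside the labor force — including those who want a job but have given up searching).
Civilian working-age population = 2,525.04 + 876.07 = 3,401.11 thousand.
Unemployment rate = 88.84 / 2,525.04 = 3.52%.
Labor force participation rate = 2,525.04 / 3,401.11 = 74.24%.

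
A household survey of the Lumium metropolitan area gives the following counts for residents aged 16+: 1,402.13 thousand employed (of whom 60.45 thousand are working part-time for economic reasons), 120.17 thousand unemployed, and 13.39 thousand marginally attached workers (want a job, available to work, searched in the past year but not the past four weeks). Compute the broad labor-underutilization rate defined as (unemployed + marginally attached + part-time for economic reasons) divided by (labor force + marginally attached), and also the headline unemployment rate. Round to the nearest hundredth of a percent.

Broad underutilization rate ≈ 12.63%; headline unemployment rate ≈ 7.89%.

Labor force = 1,402.13 + 120.17 = 1,522.30 thousand.
Numerator = 120.17 + 13.39 + 60.45 = 194.01 thousand.
Denominator = 1,522.30 + 13.39 = 1,535.69 thousand.
Broad rate = 194.01 / 1,535.69 = 12.63%.
Headline unemployment rate = 120.17 / 1,522.30 = 7.89%.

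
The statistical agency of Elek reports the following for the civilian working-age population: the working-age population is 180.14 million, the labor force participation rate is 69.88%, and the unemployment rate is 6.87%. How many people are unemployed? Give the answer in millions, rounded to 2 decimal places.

About 8.65 million are unemployed.

Labor force = 0.6988 × 180.14 = 125.88 million.
Unemployed = 0.0687 × 125.88 ≈ 8.65 million.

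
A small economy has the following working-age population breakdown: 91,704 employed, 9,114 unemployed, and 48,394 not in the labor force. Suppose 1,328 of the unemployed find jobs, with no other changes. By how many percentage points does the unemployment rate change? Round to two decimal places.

Initially, labor force = 91,704 + 9,114 = 100,818, so u = 9,114/100,818 = 9.04%.
After the change, unemployed falls and employed rises by 1,328; labor force unchanged → E = 93,032, U = 7,786, labor force = 100,818.
New unemployment rate = 7,786 / 100,818 = 7.72%.
Change = 7.72% − 9.04% = −1.32 percentage points.

The unemployment rate changes by −1.32 percentage points.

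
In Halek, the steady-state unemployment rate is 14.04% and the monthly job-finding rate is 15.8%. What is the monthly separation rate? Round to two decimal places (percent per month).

From u* = s/(s+f): s = u·f/(1−u).
s = 0.1404 × 15.8 / (1 − 0.1404) = 2.2183 / 0.8596 ≈ 2.58% per month.

Separation rate ≈ 2.58% per month.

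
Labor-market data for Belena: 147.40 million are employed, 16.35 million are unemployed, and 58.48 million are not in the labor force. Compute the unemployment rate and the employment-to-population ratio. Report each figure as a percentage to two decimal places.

Unemployment rate ≈ 9.98%; employment-population ratio ≈ 66.33%.

Labor force = employed + unemployed = 147.40 + 16.35 = 163.75 million.
Working-age population = 163.75 + 58.48 = 222.23 million.
Unemployment rate = 16.35 / 163.75 = 9.98%.
Employment-population ratio = 147.40 / 222.23 = 66.33%.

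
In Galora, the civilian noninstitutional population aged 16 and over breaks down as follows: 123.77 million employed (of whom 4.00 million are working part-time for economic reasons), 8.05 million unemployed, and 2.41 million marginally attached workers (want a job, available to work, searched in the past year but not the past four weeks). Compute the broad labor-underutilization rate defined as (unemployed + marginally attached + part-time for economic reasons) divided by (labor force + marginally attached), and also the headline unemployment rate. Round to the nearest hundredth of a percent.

Broad underutilization rate ≈ 10.77%; headline unemployment rate ≈ 6.11%.

Labor force = 123.77 + 8.05 = 131.82 million.
Numerator = 8.05 + 2.41 + 4.00 = 14.46 million.
Denominator = 131.82 + 2.41 = 134.23 million.
Broad rate = 14.46 / 134.23 = 10.77%.
Headline unemployment rate = 8.05 / 131.82 = 6.11%.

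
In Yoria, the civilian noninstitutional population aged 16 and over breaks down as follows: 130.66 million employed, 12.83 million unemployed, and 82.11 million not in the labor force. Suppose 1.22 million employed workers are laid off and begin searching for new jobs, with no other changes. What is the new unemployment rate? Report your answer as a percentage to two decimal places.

Initially, labor force = 130.66 + 12.83 = 143.49 million, so u = 12.83/143.49 = 8.94%.
After the change, employed falls and unemployed rises by 1.22; labor force unchanged → E = 129.44, U = 14.05, labor force = 143.49 million.
New unemployment rate = 14.05 / 143.49 = 9.79%.

New unemployment rate ≈ 9.79%.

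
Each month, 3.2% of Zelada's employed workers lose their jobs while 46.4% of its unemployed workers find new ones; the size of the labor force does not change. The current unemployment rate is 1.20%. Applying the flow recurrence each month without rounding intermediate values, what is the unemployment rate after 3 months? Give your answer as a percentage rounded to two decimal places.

With a fixed labor force, u_{t+1} = u_t + s·(1−u_t) − f·u_t = u_t·(1−s−f) + s.
Here 1−s−f = 0.504 and s = 0.032.
u_1 = 0.012000 × 0.504 + 0.032 = 0.038048.
u_2 = 0.038048 × 0.504 + 0.032 = 0.051176.
u_3 = 0.051176 × 0.504 + 0.032 = 0.057793.

Unemployment rate after three months ≈ 5.78%.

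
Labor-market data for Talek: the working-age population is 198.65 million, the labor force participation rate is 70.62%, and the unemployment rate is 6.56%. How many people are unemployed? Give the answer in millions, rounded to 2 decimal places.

About 9.20 million are unemployed.

Labor force = 0.7062 × 198.65 = 140.29 million.
Unemployed = 0.0656 × 140.29 ≈ 9.20 million.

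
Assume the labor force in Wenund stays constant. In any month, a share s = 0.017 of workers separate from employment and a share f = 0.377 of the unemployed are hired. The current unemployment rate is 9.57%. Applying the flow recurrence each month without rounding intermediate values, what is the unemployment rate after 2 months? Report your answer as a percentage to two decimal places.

With a fixed labor force, u_{t+1} = u_t + s·(1−u_t) − f·u_t = u_t·(1−s−f) + s.
Here 1−s−f = 0.606 and s = 0.017.
u_1 = 0.095700 × 0.606 + 0.017 = 0.074994.
u_2 = 0.074994 × 0.606 + 0.017 = 0.062446.

Unemployment rate after two months ≈ 6.24%.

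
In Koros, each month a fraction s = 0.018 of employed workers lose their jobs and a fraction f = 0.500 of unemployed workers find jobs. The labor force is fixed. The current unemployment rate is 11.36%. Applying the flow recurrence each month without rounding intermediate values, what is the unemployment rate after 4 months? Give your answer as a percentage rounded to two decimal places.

Unemployment rate after four months ≈ 3.90%.

With a fixed labor force, u_{t+1} = u_t + s·(1−u_t) − f·u_t = u_t·(1−s−f) + s.
Here 1−s−f = 0.482 and s = 0.018.
u_1 = 0.113600 × 0.482 + 0.018 = 0.072755.
u_2 = 0.072755 × 0.482 + 0.018 = 0.053068.
u_3 = 0.053068 × 0.482 + 0.018 = 0.043579.
u_4 = 0.043579 × 0.482 + 0.018 = 0.039005.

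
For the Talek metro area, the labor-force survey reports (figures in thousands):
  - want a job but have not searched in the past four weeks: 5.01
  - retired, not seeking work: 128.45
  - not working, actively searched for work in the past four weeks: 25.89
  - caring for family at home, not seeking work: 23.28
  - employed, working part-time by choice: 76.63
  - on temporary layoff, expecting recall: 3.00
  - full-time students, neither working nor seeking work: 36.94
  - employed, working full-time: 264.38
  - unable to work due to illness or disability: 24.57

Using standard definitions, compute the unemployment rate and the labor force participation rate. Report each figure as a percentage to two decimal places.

Unemployment rate ≈ 7.81%; labor force participation rate ≈ 62.89%.

Employed = 76.63 + 264.38 = 341.01 thousand.
Unemployed = 25.89 + 3.00 = 28.89 thousand (jobless and actively searching, or on temporary layoff).
Labor force = 341.01 + 28.89 = 369.90 thousand.
Not in labor force = 5.01 + 128.45 + 23.28 + 36.94 + 24.57 = 218.25 thousand (those not working and not actively searching are outside the labor force — including those who want a job but have given up searching).
Civilian working-age population = 369.90 + 218.25 = 588.15 thousand.
Unemployment rate = 28.89 / 369.90 = 7.81%.
Labor force participation rate = 369.90 / 588.15 = 62.89%.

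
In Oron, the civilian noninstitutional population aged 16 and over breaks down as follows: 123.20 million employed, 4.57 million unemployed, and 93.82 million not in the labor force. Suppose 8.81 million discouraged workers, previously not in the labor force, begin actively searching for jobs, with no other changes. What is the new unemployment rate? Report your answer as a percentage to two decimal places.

Initially, labor force = 123.20 + 4.57 = 127.77 million, so u = 4.57/127.77 = 3.58%.
After the change, unemployed and labor force both rise by 8.81 → E = 123.20, U = 13.38, labor force = 136.58 million.
New unemployment rate = 13.38 / 136.58 = 9.80%.

New unemployment rate ≈ 9.80%.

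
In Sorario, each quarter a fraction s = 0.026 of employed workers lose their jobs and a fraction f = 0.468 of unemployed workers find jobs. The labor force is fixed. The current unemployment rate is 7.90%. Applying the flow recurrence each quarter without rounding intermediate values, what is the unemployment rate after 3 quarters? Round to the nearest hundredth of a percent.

Unemployment rate after three quarters ≈ 5.60%.

With a fixed labor force, u_{t+1} = u_t + s·(1−u_t) − f·u_t = u_t·(1−s−f) + s.
Here 1−s−f = 0.506 and s = 0.026.
u_1 = 0.079000 × 0.506 + 0.026 = 0.065974.
u_2 = 0.065974 × 0.506 + 0.026 = 0.059383.
u_3 = 0.059383 × 0.506 + 0.026 = 0.056048.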